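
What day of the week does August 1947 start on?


Target: August 1, 1947
Anchor: Jan 1, 1947. With p = 1947 - 1 = 1946: (p + p//4 - p//100 + p//400) mod 7 = (1946 + 486 - 19 + 4) mod 7 = 2417 mod 7 = 2 -> Wednesday (Mon=0 ... Sun=6)
Days before August (Jan-Jul): 212 days
Weekday index = (2 + 212) mod 7 = 4

Friday


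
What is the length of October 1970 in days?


October 1970

31 days


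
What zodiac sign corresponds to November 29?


Date: November 29
Conventional tropical zodiac dates: Sagittarius from November 22 onward; Capricorn starts December 22
November 29 falls within the Sagittarius range

Sagittarius


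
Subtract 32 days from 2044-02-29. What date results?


Start: 2044-02-29, subtract 32 days
Back 29 days from February 29 reaches January 31, 2044 -> 3 left
January 2044: 31 - 3 = 28 -> lands on January 28

Result: 2044-01-28


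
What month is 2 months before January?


January is month 1
1 - 2 = -1; wrap: -1 + 12 = 11

November


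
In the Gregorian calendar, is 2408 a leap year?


Gregorian leap year rule: divisible by 4, but not by 100, unless also by 400.
2408 is divisible by 4 but not 100 -> leap year

Yes


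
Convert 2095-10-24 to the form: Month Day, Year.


ISO 2095-10-24 parses as year=2095, month=10, day=24
Month 10 -> October

October 24, 2095


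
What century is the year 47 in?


Century = (year - 1) // 100 + 1
= (47 - 1) // 100 + 1
= 46 // 100 + 1
= 0 + 1

1st century


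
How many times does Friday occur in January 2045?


January 2045 has 31 days
Anchor: Jan 1, 2045. With p = 2045 - 1 = 2044: (p + p//4 - p//100 + p//400) mod 7 = (2044 + 511 - 20 + 5) mod 7 = 2540 mod 7 = 6 -> Sunday (Mon=0 ... Sun=6)
January 1 is the anchor itself -> Sunday
First Friday is January 6
Fridays: 6, 13, 20, 27

4 Fridays


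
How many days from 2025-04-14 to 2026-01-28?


From 2025-04-14 to 2026-01-28
2025-04-14: days before April = 31 + 28 + 31 = 90 (2025 is not a leap year); day of year = 90 + 14 = 104
2026-01-28: day of year = 28
Rest of 2025: 365 - 104 = 261
Total = 261 + 28 = 289

289 days


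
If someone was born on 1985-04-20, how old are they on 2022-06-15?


Birth: 1985-04-20
Reference: 2022-06-15
Year difference: 2022 - 1985 = 37

37 years old


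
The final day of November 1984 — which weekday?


November 1984 has 30 days
Anchor: Jan 1, 1984. With p = 1984 - 1 = 1983: (p + p//4 - p//100 + p//400) mod 7 = (1983 + 495 - 19 + 4) mod 7 = 2463 mod 7 = 6 -> Sunday (Mon=0 ... Sun=6)
Days before November (Jan-Oct): 305; November 1 index = (6 + 305) mod 7 = 3 -> Thursday
Last day offset: 30 - 1 = 29 days
Weekday index = (3 + 29) mod 7 = 4

Friday, November 30


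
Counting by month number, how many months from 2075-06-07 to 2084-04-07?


From June 2075 to April 2084
9 years * 12 = 108 months, minus 2 months = 106

106 months


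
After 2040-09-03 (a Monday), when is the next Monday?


Current: Monday
Target: Monday
Days ahead: 7

Next Monday: 2040-09-10


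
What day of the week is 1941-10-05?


Date: October 5, 1941
Anchor: Jan 1, 1941. With p = 1941 - 1 = 1940: (p + p//4 - p//100 + p//400) mod 7 = (1940 + 485 - 19 + 4) mod 7 = 2410 mod 7 = 2 -> Wednesday (Mon=0 ... Sun=6)
Days before October (Jan-Sep): 273; offset = 273 + 5 - 1 = 277
Weekday index = (2 + 277) mod 7 = 6

Day of the week: Sunday


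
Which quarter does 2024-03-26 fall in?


Month: March (month 3)
Q1: Jan-Mar, Q2: Apr-Jun, Q3: Jul-Sep, Q4: Oct-Dec

Q1


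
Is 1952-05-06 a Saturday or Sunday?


Anchor: Jan 1, 1952. With p = 1952 - 1 = 1951: (p + p//4 - p//100 + p//400) mod 7 = (1951 + 487 - 19 + 4) mod 7 = 2423 mod 7 = 1 -> Tuesday (Mon=0 ... Sun=6)
Day of year: 127; offset = 126
Weekday index = (1 + 126) mod 7 = 1 -> Tuesday
Weekend days: Saturday, Sunday

No


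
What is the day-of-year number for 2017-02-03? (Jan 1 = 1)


Date: February 3, 2017
Days in months 1 through 1: 31
Plus 3 days in February

Day of year: 34


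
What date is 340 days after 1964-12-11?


Start: 1964-12-11, add 340 days
December 1964 has 31 days: 31 - 11 = 20 days to December 31 -> 320 left
January 1965 has 31 days -> 289 left
February 1965 has 28 days -> 261 left
March 1965 has 31 days -> 230 left
April 1965 has 30 days -> 200 left
May 1965 has 31 days -> 169 left
June 1965 has 30 days -> 139 left
July 1965 has 31 days -> 108 left
August 1965 has 31 days -> 77 left
September 1965 has 30 days -> 47 left
October 1965 has 31 days -> 16 left
November 1965: 16 <= 30 -> lands on November 16

Result: 1965-11-16


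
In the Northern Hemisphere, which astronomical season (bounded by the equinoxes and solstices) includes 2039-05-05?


Date: May 5
Astronomical Spring (approx.; exact equinox/solstice day varies by year): March 20 to June 20
May 5 falls within the Spring window

Spring


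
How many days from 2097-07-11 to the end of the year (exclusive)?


Day of year: 192 of 365
Remaining = 365 - 192

173 days


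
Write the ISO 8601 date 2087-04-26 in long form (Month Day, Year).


ISO 2087-04-26 parses as year=2087, month=04, day=26
Month 4 -> April

April 26, 2087


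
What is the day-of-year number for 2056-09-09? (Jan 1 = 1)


Date: September 9, 2056
Days in months 1 through 8: 244
Plus 9 days in September

Day of year: 253


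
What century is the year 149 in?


Century = (year - 1) // 100 + 1
= (149 - 1) // 100 + 1
= 148 // 100 + 1
= 1 + 1

2nd century


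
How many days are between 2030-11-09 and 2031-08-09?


From 2030-11-09 to 2031-08-09
2030-11-09: days before November = 31 + 28 + 31 + 30 + 31 + 30 + 31 + 31 + 30 + 31 = 304 (2030 is not a leap year); day of year = 304 + 9 = 313
2031-08-09: days before August = 31 + 28 + 31 + 30 + 31 + 30 + 31 = 212 (2031 is not a leap year); day of year = 212 + 9 = 221
Rest of 2030: 365 - 313 = 52
Total = 52 + 221 = 273

273 days


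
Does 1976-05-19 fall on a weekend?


Anchor: Jan 1, 1976. With p = 1976 - 1 = 1975: (p + p//4 - p//100 + p//400) mod 7 = (1975 + 493 - 19 + 4) mod 7 = 2453 mod 7 = 3 -> Thursday (Mon=0 ... Sun=6)
Day of year: 140; offset = 139
Weekday index = (3 + 139) mod 7 = 2 -> Wednesday
Weekend days: Saturday, Sunday

No


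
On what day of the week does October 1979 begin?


Target: October 1, 1979
Anchor: Jan 1, 1979. With p = 1979 - 1 = 1978: (p + p//4 - p//100 + p//400) mod 7 = (1978 + 494 - 19 + 4) mod 7 = 2457 mod 7 = 0 -> Monday (Mon=0 ... Sun=6)
Days before October (Jan-Sep): 273 days
Weekday index = (0 + 273) mod 7 = 0

Monday


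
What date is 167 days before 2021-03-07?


Start: 2021-03-07, subtract 167 days
Back 7 days from March 7 reaches February 28, 2021 -> 160 left
February 2021 has 28 days -> back to January 31, 2021 -> 132 left
January 2021 has 31 days -> back to December 31, 2020 -> 101 left
December 2020 has 31 days -> back to November 30, 2020 -> 70 left
November 2020 has 30 days -> back to October 31, 2020 -> 40 left
October 2020 has 31 days -> back to September 30, 2020 -> 9 left
September 2020: 30 - 9 = 21 -> lands on September 21

Result: 2020-09-21


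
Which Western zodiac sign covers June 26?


Date: June 26
Conventional tropical zodiac dates: Cancer from June 21 onward; Leo starts July 23
June 26 falls within the Cancer range

Cancer


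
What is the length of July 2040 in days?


July 2040

31 days


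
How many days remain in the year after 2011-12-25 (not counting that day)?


Day of year: 359 of 365
Remaining = 365 - 359

6 days


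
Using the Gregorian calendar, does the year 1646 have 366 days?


Gregorian leap year rule: divisible by 4, but not by 100, unless also by 400.
1646 is not divisible by 4 -> not a leap year

No


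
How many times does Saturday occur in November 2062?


November 2062 has 30 days
Anchor: Jan 1, 2062. With p = 2062 - 1 = 2061: (p + p//4 - p//100 + p//400) mod 7 = (2061 + 515 - 20 + 5) mod 7 = 2561 mod 7 = 6 -> Sunday (Mon=0 ... Sun=6)
Days before November (Jan-Oct): 304; November 1 index = (6 + 304) mod 7 = 2 -> Wednesday
First Saturday is November 4
Saturdays: 4, 11, 18, 25

4 Saturdays


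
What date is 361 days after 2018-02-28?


Start: 2018-02-28, add 361 days
February 28 is the last day of February 2018 -> 361 left
March 2018 has 31 days -> 330 left
April 2018 has 30 days -> 300 left
May 2018 has 31 days -> 269 left
June 2018 has 30 days -> 239 left
July 2018 has 31 days -> 208 left
August 2018 has 31 days -> 177 left
September 2018 has 30 days -> 147 left
October 2018 has 31 days -> 116 left
November 2018 has 30 days -> 86 left
December 2018 has 31 days -> 55 left
January 2019 has 31 days -> 24 left
February 2019: 24 <= 28 -> lands on February 24

Result: 2019-02-24


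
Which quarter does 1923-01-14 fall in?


Month: January (month 1)
Q1: Jan-Mar, Q2: Apr-Jun, Q3: Jul-Sep, Q4: Oct-Dec

Q1


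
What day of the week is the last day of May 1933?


May 1933 has 31 days
Anchor: Jan 1, 1933. With p = 1933 - 1 = 1932: (p + p//4 - p//100 + p//400) mod 7 = (1932 + 483 - 19 + 4) mod 7 = 2400 mod 7 = 6 -> Sunday (Mon=0 ... Sun=6)
Days before May (Jan-Apr): 120; May 1 index = (6 + 120) mod 7 = 0 -> Monday
Last day offset: 31 - 1 = 30 days
Weekday index = (0 + 30) mod 7 = 2

Wednesday, May 31


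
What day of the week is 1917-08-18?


Date: August 18, 1917
Anchor: Jan 1, 1917. With p = 1917 - 1 = 1916: (p + p//4 - p//100 + p//400) mod 7 = (1916 + 479 - 19 + 4) mod 7 = 2380 mod 7 = 0 -> Monday (Mon=0 ... Sun=6)
Days before August (Jan-Jul): 212; offset = 212 + 18 - 1 = 229
Weekday index = (0 + 229) mod 7 = 5

Day of the week: Saturday


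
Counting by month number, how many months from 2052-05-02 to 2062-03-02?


From May 2052 to March 2062
10 years * 12 = 120 months, minus 2 months = 118

118 months


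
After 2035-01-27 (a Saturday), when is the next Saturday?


Current: Saturday
Target: Saturday
Days ahead: 7

Next Saturday: 2035-02-03


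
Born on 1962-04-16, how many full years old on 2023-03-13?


Birth: 1962-04-16
Reference: 2023-03-13
Year difference: 2023 - 1962 = 61
Birthday not yet reached in 2023, subtract 1

60 years old


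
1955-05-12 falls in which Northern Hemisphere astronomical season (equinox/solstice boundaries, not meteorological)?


Date: May 12
Astronomical Spring (approx.; exact equinox/solstice day varies by year): March 20 to June 20
May 12 falls within the Spring window

Spring


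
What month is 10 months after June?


June is month 6
6 + 10 = 16; wrap: 16 - 12 = 4

April


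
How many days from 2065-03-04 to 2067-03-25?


From 2065-03-04 to 2067-03-25
2065-03-04: days before March = 31 + 28 = 59 (2065 is not a leap year); day of year = 59 + 4 = 63
2067-03-25: days before March = 31 + 28 = 59 (2067 is not a leap year); day of year = 59 + 25 = 84
Rest of 2065: 365 - 63 = 302
Full years 2066 (365): 365
Total = 302 + 365 + 84 = 751

751 days


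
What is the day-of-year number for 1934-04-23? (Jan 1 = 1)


Date: April 23, 1934
Days in months 1 through 3: 90
Plus 23 days in April

Day of year: 113


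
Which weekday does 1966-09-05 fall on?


Date: September 5, 1966
Anchor: Jan 1, 1966. With p = 1966 - 1 = 1965: (p + p//4 - p//100 + p//400) mod 7 = (1965 + 491 - 19 + 4) mod 7 = 2441 mod 7 = 5 -> Saturday (Mon=0 ... Sun=6)
Days before September (Jan-Aug): 243; offset = 243 + 5 - 1 = 247
Weekday index = (5 + 247) mod 7 = 0

Day of the week: Monday


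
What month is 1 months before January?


January is month 1
1 - 1 = 0; wrap: 0 + 12 = 12

December


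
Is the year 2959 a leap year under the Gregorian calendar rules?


Gregorian leap year rule: divisible by 4, but not by 100, unless also by 400.
2959 is not divisible by 4 -> not a leap year

No


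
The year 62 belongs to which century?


Century = (year - 1) // 100 + 1
= (62 - 1) // 100 + 1
= 61 // 100 + 1
= 0 + 1

1st century


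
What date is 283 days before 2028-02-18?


Start: 2028-02-18, subtract 283 days
Back 18 days from February 18 reaches January 31, 2028 -> 265 left
January 2028 has 31 days -> back to December 31, 2027 -> 234 left
December 2027 has 31 days -> back to November 30, 2027 -> 203 left
November 2027 has 30 days -> back to October 31, 2027 -> 173 left
October 2027 has 31 days -> back to September 30, 2027 -> 142 left
September 2027 has 30 days -> back to August 31, 2027 -> 112 left
August 2027 has 31 days -> back to July 31, 2027 -> 81 left
July 2027 has 31 days -> back to June 30, 2027 -> 50 left
June 2027 has 30 days -> back to May 31, 2027 -> 20 left
May 2027: 31 - 20 = 11 -> lands on May 11

Result: 2027-05-11


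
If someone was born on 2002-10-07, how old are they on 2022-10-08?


Birth: 2002-10-07
Reference: 2022-10-08
Year difference: 2022 - 2002 = 20

20 years old


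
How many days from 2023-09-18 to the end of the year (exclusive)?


Day of year: 261 of 365
Remaining = 365 - 261

104 days


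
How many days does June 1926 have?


June 1926

30 days


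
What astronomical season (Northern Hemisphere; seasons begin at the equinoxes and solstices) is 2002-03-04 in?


Date: March 4
Astronomical Winter (approx.; exact equinox/solstice day varies by year): December 21 to March 19
March 4 falls within the Winter window

Winter


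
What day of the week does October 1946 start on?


Target: October 1, 1946
Anchor: Jan 1, 1946. With p = 1946 - 1 = 1945: (p + p//4 - p//100 + p//400) mod 7 = (1945 + 486 - 19 + 4) mod 7 = 2416 mod 7 = 1 -> Tuesday (Mon=0 ... Sun=6)
Days before October (Jan-Sep): 273 days
Weekday index = (1 + 273) mod 7 = 1

Tuesday


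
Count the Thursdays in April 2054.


April 2054 has 30 days
Anchor: Jan 1, 2054. With p = 2054 - 1 = 2053: (p + p//4 - p//100 + p//400) mod 7 = (2053 + 513 - 20 + 5) mod 7 = 2551 mod 7 = 3 -> Thursday (Mon=0 ... Sun=6)
Days before April (Jan-Mar): 90; April 1 index = (3 + 90) mod 7 = 2 -> Wednesday
First Thursday is April 2
Thursdays: 2, 9, 16, 23, 30

5 Thursdays


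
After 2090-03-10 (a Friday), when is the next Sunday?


Current: Friday
Target: Sunday
Days ahead: 2

Next Sunday: 2090-03-12


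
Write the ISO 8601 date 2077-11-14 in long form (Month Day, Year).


ISO 2077-11-14 parses as year=2077, month=11, day=14
Month 11 -> November

November 14, 2077


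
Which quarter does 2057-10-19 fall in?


Month: October (month 10)
Q1: Jan-Mar, Q2: Apr-Jun, Q3: Jul-Sep, Q4: Oct-Dec

Q4


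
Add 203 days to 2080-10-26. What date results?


Start: 2080-10-26, add 203 days
October 2080 has 31 days: 31 - 26 = 5 days to October 31 -> 198 left
November 2080 has 30 days -> 168 left
December 2080 has 31 days -> 137 left
January 2081 has 31 days -> 106 left
February 2081 has 28 days -> 78 left
March 2081 has 31 days -> 47 left
April 2081 has 30 days -> 17 left
May 2081: 17 <= 31 -> lands on May 17

Result: 2081-05-17


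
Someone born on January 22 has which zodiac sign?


Date: January 22
Conventional tropical zodiac dates: Aquarius from January 20 onward; Pisces starts February 19
January 22 falls within the Aquarius range

Aquarius


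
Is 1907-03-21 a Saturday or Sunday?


Anchor: Jan 1, 1907. With p = 1907 - 1 = 1906: (p + p//4 - p//100 + p//400) mod 7 = (1906 + 476 - 19 + 4) mod 7 = 2367 mod 7 = 1 -> Tuesday (Mon=0 ... Sun=6)
Day of year: 80; offset = 79
Weekday index = (1 + 79) mod 7 = 3 -> Thursday
Weekend days: Saturday, Sunday

No


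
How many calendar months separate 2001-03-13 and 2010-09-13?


From March 2001 to September 2010
9 years * 12 = 108 months, plus 6 months = 114

114 months


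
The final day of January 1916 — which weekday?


January 1916 has 31 days
Anchor: Jan 1, 1916. With p = 1916 - 1 = 1915: (p + p//4 - p//100 + p//400) mod 7 = (1915 + 478 - 19 + 4) mod 7 = 2378 mod 7 = 5 -> Saturday (Mon=0 ... Sun=6)
January 1 is the anchor itself -> Saturday
Last day offset: 31 - 1 = 30 days
Weekday index = (5 + 30) mod 7 = 0

Monday, January 31


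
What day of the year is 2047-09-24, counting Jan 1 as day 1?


Date: September 24, 2047
Days in months 1 through 8: 243
Plus 24 days in September

Day of year: 267


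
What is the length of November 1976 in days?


November 1976

30 days


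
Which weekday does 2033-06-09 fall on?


Date: June 9, 2033
Anchor: Jan 1, 2033. With p = 2033 - 1 = 2032: (p + p//4 - p//100 + p//400) mod 7 = (2032 + 508 - 20 + 5) mod 7 = 2525 mod 7 = 5 -> Saturday (Mon=0 ... Sun=6)
Days before June (Jan-May): 151; offset = 151 + 9 - 1 = 159
Weekday index = (5 + 159) mod 7 = 3

Day of the week: Thursday


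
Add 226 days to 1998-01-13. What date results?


Start: 1998-01-13, add 226 days
January 1998 has 31 days: 31 - 13 = 18 days to January 31 -> 208 left
February 1998 has 28 days -> 180 left
March 1998 has 31 days -> 149 left
April 1998 has 30 days -> 119 left
May 1998 has 31 days -> 88 left
June 1998 has 30 days -> 58 left
July 1998 has 31 days -> 27 left
August 1998: 27 <= 31 -> lands on August 27

Result: 1998-08-27


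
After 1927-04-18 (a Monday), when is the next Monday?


Current: Monday
Target: Monday
Days ahead: 7

Next Monday: 1927-04-25


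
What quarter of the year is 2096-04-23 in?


Month: April (month 4)
Q1: Jan-Mar, Q2: Apr-Jun, Q3: Jul-Sep, Q4: Oct-Dec

Q2


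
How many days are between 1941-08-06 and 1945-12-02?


From 1941-08-06 to 1945-12-02
1941-08-06: days before August = 31 + 28 + 31 + 30 + 31 + 30 + 31 = 212 (1941 is not a leap year); day of year = 212 + 6 = 218
1945-12-02: days before December = 31 + 28 + 31 + 30 + 31 + 30 + 31 + 31 + 30 + 31 + 30 = 334 (1945 is not a leap year); day of year = 334 + 2 = 336
Rest of 1941: 365 - 218 = 147
Full years 1942 (365), 1943 (365), 1944 (366): 1096
Total = 147 + 1096 + 336 = 1579

1579 days


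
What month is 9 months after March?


March is month 3
3 + 9 = 12

December


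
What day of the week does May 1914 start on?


Target: May 1, 1914
Anchor: Jan 1, 1914. With p = 1914 - 1 = 1913: (p + p//4 - p//100 + p//400) mod 7 = (1913 + 478 - 19 + 4) mod 7 = 2376 mod 7 = 3 -> Thursday (Mon=0 ... Sun=6)
Days before May (Jan-Apr): 120 days
Weekday index = (3 + 120) mod 7 = 4

Friday


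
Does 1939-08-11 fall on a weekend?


Anchor: Jan 1, 1939. With p = 1939 - 1 = 1938: (p + p//4 - p//100 + p//400) mod 7 = (1938 + 484 - 19 + 4) mod 7 = 2407 mod 7 = 6 -> Sunday (Mon=0 ... Sun=6)
Day of year: 223; offset = 222
Weekday index = (6 + 222) mod 7 = 4 -> Friday
Weekend days: Saturday, Sunday

No


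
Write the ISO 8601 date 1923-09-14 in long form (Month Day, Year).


ISO 1923-09-14 parses as year=1923, month=09, day=14
Month 9 -> September

September 14, 1923


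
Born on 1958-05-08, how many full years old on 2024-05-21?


Birth: 1958-05-08
Reference: 2024-05-21
Year difference: 2024 - 1958 = 66

66 years old


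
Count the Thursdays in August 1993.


August 1993 has 31 days
Anchor: Jan 1, 1993. With p = 1993 - 1 = 1992: (p + p//4 - p//100 + p//400) mod 7 = (1992 + 498 - 19 + 4) mod 7 = 2475 mod 7 = 4 -> Friday (Mon=0 ... Sun=6)
Days before August (Jan-Jul): 212; August 1 index = (4 + 212) mod 7 = 6 -> Sunday
First Thursday is August 5
Thursdays: 5, 12, 19, 26

4 Thursdays


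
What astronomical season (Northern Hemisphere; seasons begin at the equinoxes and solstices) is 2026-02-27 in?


Date: February 27
Astronomical Winter (approx.; exact equinox/solstice day varies by year): December 21 to March 19
February 27 falls within the Winter window

Winter


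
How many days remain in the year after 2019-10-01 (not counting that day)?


Day of year: 274 of 365
Remaining = 365 - 274

91 days


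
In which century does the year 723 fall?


Century = (year - 1) // 100 + 1
= (723 - 1) // 100 + 1
= 722 // 100 + 1
= 7 + 1

8th century


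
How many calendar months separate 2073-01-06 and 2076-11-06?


From January 2073 to November 2076
3 years * 12 = 36 months, plus 10 months = 46

46 months


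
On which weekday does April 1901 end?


April 1901 has 30 days
Anchor: Jan 1, 1901. With p = 1901 - 1 = 1900: (p + p//4 - p//100 + p//400) mod 7 = (1900 + 475 - 19 + 4) mod 7 = 2360 mod 7 = 1 -> Tuesday (Mon=0 ... Sun=6)
Days before April (Jan-Mar): 90; April 1 index = (1 + 90) mod 7 = 0 -> Monday
Last day offset: 30 - 1 = 29 days
Weekday index = (0 + 29) mod 7 = 1

Tuesday, April 30


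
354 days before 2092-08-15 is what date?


Start: 2092-08-15, subtract 354 days
Back 15 days from August 15 reaches July 31, 2092 -> 339 left
July 2092 has 31 days -> back to June 30, 2092 -> 308 left
June 2092 has 30 days -> back to May 31, 2092 -> 278 left
May 2092 has 31 days -> back to April 30, 2092 -> 247 left
April 2092 has 30 days -> back to March 31, 2092 -> 217 left
March 2092 has 31 days -> back to February 29, 2092 -> 186 left
February 2092 has 29 days -> back to January 31, 2092 -> 157 left
January 2092 has 31 days -> back to December 31, 2091 -> 126 left
December 2091 has 31 days -> back to November 30, 2091 -> 95 left
November 2091 has 30 days -> back to October 31, 2091 -> 65 left
October 2091 has 31 days -> back to September 30, 2091 -> 34 left
September 2091 has 30 days -> back to August 31, 2091 -> 4 left
August 2091: 31 - 4 = 27 -> lands on August 27

Result: 2091-08-27


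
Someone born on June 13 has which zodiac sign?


Date: June 13
Conventional tropical zodiac dates: Gemini from May 21 onward; Cancer starts June 21
June 13 falls within the Gemini range

Gemini


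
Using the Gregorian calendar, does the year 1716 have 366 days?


Gregorian leap year rule: divisible by 4, but not by 100, unless also by 400.
1716 is divisible by 4 but not 100 -> leap year

Yes


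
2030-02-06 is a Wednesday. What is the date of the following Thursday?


Current: Wednesday
Target: Thursday
Days ahead: 1

Next Thursday: 2030-02-07


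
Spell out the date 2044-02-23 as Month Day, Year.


ISO 2044-02-23 parses as year=2044, month=02, day=23
Month 2 -> February

February 23, 2044


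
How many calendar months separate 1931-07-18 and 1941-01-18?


From July 1931 to January 1941
10 years * 12 = 120 months, minus 6 months = 114

114 months


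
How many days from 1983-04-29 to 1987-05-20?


From 1983-04-29 to 1987-05-20
1983-04-29: days before April = 31 + 28 + 31 = 90 (1983 is not a leap year); day of year = 90 + 29 = 119
1987-05-20: days before May = 31 + 28 + 31 + 30 = 120 (1987 is not a leap year); day of year = 120 + 20 = 140
Rest of 1983: 365 - 119 = 246
Full years 1984 (366), 1985 (365), 1986 (365): 1096
Total = 246 + 1096 + 140 = 1482

1482 days


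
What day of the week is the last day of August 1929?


August 1929 has 31 days
Anchor: Jan 1, 1929. With p = 1929 - 1 = 1928: (p + p//4 - p//100 + p//400) mod 7 = (1928 + 482 - 19 + 4) mod 7 = 2395 mod 7 = 1 -> Tuesday (Mon=0 ... Sun=6)
Days before August (Jan-Jul): 212; August 1 index = (1 + 212) mod 7 = 3 -> Thursday
Last day offset: 31 - 1 = 30 days
Weekday index = (3 + 30) mod 7 = 5

Saturday, August 31


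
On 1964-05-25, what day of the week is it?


Date: May 25, 1964
Anchor: Jan 1, 1964. With p = 1964 - 1 = 1963: (p + p//4 - p//100 + p//400) mod 7 = (1963 + 490 - 19 + 4) mod 7 = 2438 mod 7 = 2 -> Wednesday (Mon=0 ... Sun=6)
Days before May (Jan-Apr): 121; offset = 121 + 25 - 1 = 145
Weekday index = (2 + 145) mod 7 = 0

Day of the week: Monday


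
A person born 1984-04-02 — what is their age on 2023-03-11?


Birth: 1984-04-02
Reference: 2023-03-11
Year difference: 2023 - 1984 = 39
Birthday not yet reached in 2023, subtract 1

38 years old


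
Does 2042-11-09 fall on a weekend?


Anchor: Jan 1, 2042. With p = 2042 - 1 = 2041: (p + p//4 - p//100 + p//400) mod 7 = (2041 + 510 - 20 + 5) mod 7 = 2536 mod 7 = 2 -> Wednesday (Mon=0 ... Sun=6)
Day of year: 313; offset = 312
Weekday index = (2 + 312) mod 7 = 6 -> Sunday
Weekend days: Saturday, Sunday

Yes


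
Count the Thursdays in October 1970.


October 1970 has 31 days
Anchor: Jan 1, 1970. With p = 1970 - 1 = 1969: (p + p//4 - p//100 + p//400) mod 7 = (1969 + 492 - 19 + 4) mod 7 = 2446 mod 7 = 3 -> Thursday (Mon=0 ... Sun=6)
Days before October (Jan-Sep): 273; October 1 index = (3 + 273) mod 7 = 3 -> Thursday
First Thursday is October 1
Thursdays: 1, 8, 15, 22, 29

5 Thursdays


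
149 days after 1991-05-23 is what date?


Start: 1991-05-23, add 149 days
May 1991 has 31 days: 31 - 23 = 8 days to May 31 -> 141 left
June 1991 has 30 days -> 111 left
July 1991 has 31 days -> 80 left
August 1991 has 31 days -> 49 left
September 1991 has 30 days -> 19 left
October 1991: 19 <= 31 -> lands on October 19

Result: 1991-10-19


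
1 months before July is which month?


July is month 7
7 - 1 = 6

June


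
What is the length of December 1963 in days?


December 1963

31 days


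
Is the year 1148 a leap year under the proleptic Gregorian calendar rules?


Gregorian leap year rule: divisible by 4, but not by 100, unless also by 400.
1148 is divisible by 4 but not 100 -> leap year

Yes


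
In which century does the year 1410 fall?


Century = (year - 1) // 100 + 1
= (1410 - 1) // 100 + 1
= 1409 // 100 + 1
= 14 + 1

15th century


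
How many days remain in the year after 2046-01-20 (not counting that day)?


Day of year: 20 of 365
Remaining = 365 - 20

345 days


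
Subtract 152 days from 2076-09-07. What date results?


Start: 2076-09-07, subtract 152 days
Back 7 days from September 7 reaches August 31, 2076 -> 145 left
August 2076 has 31 days -> back to July 31, 2076 -> 114 left
July 2076 has 31 days -> back to June 30, 2076 -> 83 left
June 2076 has 30 days -> back to May 31, 2076 -> 53 left
May 2076 has 31 days -> back to April 30, 2076 -> 22 left
April 2076: 30 - 22 = 8 -> lands on April 8

Result: 2076-04-08


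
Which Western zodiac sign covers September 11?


Date: September 11
Conventional tropical zodiac dates: Virgo from August 23 onward; Libra starts September 23
September 11 falls within the Virgo range

Virgo


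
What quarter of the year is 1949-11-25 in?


Month: November (month 11)
Q1: Jan-Mar, Q2: Apr-Jun, Q3: Jul-Sep, Q4: Oct-Dec

Q4


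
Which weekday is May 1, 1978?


Target: May 1, 1978
Anchor: Jan 1, 1978. With p = 1978 - 1 = 1977: (p + p//4 - p//100 + p//400) mod 7 = (1977 + 494 - 19 + 4) mod 7 = 2456 mod 7 = 6 -> Sunday (Mon=0 ... Sun=6)
Days before May (Jan-Apr): 120 days
Weekday index = (6 + 120) mod 7 = 0

Monday


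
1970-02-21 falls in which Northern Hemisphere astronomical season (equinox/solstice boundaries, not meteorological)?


Date: February 21
Astronomical Winter (approx.; exact equinox/solstice day varies by year): December 21 to March 19
February 21 falls within the Winter window

Winter


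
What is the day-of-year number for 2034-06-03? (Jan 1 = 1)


Date: June 3, 2034
Days in months 1 through 5: 151
Plus 3 days in June

Day of year: 154


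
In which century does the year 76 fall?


Century = (year - 1) // 100 + 1
= (76 - 1) // 100 + 1
= 75 // 100 + 1
= 0 + 1

1st century


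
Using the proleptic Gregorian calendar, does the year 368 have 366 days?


Gregorian leap year rule: divisible by 4, but not by 100, unless also by 400.
368 is divisible by 4 but not 100 -> leap year

Yes


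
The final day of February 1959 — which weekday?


February 1959 has 28 days
Anchor: Jan 1, 1959. With p = 1959 - 1 = 1958: (p + p//4 - p//100 + p//400) mod 7 = (1958 + 489 - 19 + 4) mod 7 = 2432 mod 7 = 3 -> Thursday (Mon=0 ... Sun=6)
Days before February (Jan): 31; February 1 index = (3 + 31) mod 7 = 6 -> Sunday
Last day offset: 28 - 1 = 27 days
Weekday index = (6 + 27) mod 7 = 5

Saturday, February 28


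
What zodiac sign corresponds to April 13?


Date: April 13
Conventional tropical zodiac dates: Aries from March 21 onward; Taurus starts April 20
April 13 falls within the Aries range

Aries


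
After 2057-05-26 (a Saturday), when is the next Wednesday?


Current: Saturday
Target: Wednesday
Days ahead: 4

Next Wednesday: 2057-05-30


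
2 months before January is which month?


January is month 1
1 - 2 = -1; wrap: -1 + 12 = 11

November


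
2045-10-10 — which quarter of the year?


Month: October (month 10)
Q1: Jan-Mar, Q2: Apr-Jun, Q3: Jul-Sep, Q4: Oct-Dec

Q4


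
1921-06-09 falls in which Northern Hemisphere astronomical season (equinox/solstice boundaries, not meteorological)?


Date: June 9
Astronomical Spring (approx.; exact equinox/solstice day varies by year): March 20 to June 20
June 9 falls within the Spring window

Spring


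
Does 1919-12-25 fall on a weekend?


Anchor: Jan 1, 1919. With p = 1919 - 1 = 1918: (p + p//4 - p//100 + p//400) mod 7 = (1918 + 479 - 19 + 4) mod 7 = 2382 mod 7 = 2 -> Wednesday (Mon=0 ... Sun=6)
Day of year: 359; offset = 358
Weekday index = (2 + 358) mod 7 = 3 -> Thursday
Weekend days: Saturday, Sunday

No


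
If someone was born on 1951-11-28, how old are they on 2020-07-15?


Birth: 1951-11-28
Reference: 2020-07-15
Year difference: 2020 - 1951 = 69
Birthday not yet reached in 2020, subtract 1

68 years old


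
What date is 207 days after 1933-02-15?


Start: 1933-02-15, add 207 days
February 1933 has 28 days: 28 - 15 = 13 days to February 28 -> 194 left
March 1933 has 31 days -> 163 left
April 1933 has 30 days -> 133 left
May 1933 has 31 days -> 102 left
June 1933 has 30 days -> 72 left
July 1933 has 31 days -> 41 left
August 1933 has 31 days -> 10 left
September 1933: 10 <= 30 -> lands on September 10

Result: 1933-09-10


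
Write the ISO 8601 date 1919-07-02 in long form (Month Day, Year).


ISO 1919-07-02 parses as year=1919, month=07, day=02
Month 7 -> July

July 2, 1919


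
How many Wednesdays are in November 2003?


November 2003 has 30 days
Anchor: Jan 1, 2003. With p = 2003 - 1 = 2002: (p + p//4 - p//100 + p//400) mod 7 = (2002 + 500 - 20 + 5) mod 7 = 2487 mod 7 = 2 -> Wednesday (Mon=0 ... Sun=6)
Days before November (Jan-Oct): 304; November 1 index = (2 + 304) mod 7 = 5 -> Saturday
First Wednesday is November 5
Wednesdays: 5, 12, 19, 26

4 Wednesdays


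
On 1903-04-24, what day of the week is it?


Date: April 24, 1903
Anchor: Jan 1, 1903. With p = 1903 - 1 = 1902: (p + p//4 - p//100 + p//400) mod 7 = (1902 + 475 - 19 + 4) mod 7 = 2362 mod 7 = 3 -> Thursday (Mon=0 ... Sun=6)
Days before April (Jan-Mar): 90; offset = 90 + 24 - 1 = 113
Weekday index = (3 + 113) mod 7 = 4

Day of the week: Friday


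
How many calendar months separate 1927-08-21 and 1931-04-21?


From August 1927 to April 1931
4 years * 12 = 48 months, minus 4 months = 44

44 months


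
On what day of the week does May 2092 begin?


Target: May 1, 2092
Anchor: Jan 1, 2092. With p = 2092 - 1 = 2091: (p + p//4 - p//100 + p//400) mod 7 = (2091 + 522 - 20 + 5) mod 7 = 2598 mod 7 = 1 -> Tuesday (Mon=0 ... Sun=6)
Days before May (Jan-Apr): 121 days
Weekday index = (1 + 121) mod 7 = 3

Thursday


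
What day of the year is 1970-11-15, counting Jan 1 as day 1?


Date: November 15, 1970
Days in months 1 through 10: 304
Plus 15 days in November

Day of year: 319


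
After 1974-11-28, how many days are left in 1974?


Day of year: 332 of 365
Remaining = 365 - 332

33 days


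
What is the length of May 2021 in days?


May 2021

31 days


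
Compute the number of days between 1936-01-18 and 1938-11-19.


From 1936-01-18 to 1938-11-19
1936-01-18: day of year = 18
1938-11-19: days before November = 31 + 28 + 31 + 30 + 31 + 30 + 31 + 31 + 30 + 31 = 304 (1938 is not a leap year); day of year = 304 + 19 = 323
Rest of 1936: 366 - 18 = 348
Full years 1937 (365): 365
Total = 348 + 365 + 323 = 1036

1036 days


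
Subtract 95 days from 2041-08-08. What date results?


Start: 2041-08-08, subtract 95 days
Back 8 days from August 8 reaches July 31, 2041 -> 87 left
July 2041 has 31 days -> back to June 30, 2041 -> 56 left
June 2041 has 30 days -> back to May 31, 2041 -> 26 left
May 2041: 31 - 26 = 5 -> lands on May 5

Result: 2041-05-05


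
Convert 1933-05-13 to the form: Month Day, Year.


ISO 1933-05-13 parses as year=1933, month=05, day=13
Month 5 -> May

May 13, 1933


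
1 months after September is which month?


September is month 9
9 + 1 = 10

October


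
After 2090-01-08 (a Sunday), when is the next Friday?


Current: Sunday
Target: Friday
Days ahead: 5

Next Friday: 2090-01-13


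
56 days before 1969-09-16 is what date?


Start: 1969-09-16, subtract 56 days
Back 16 days from September 16 reaches August 31, 1969 -> 40 left
August 1969 has 31 days -> back to July 31, 1969 -> 9 left
July 1969: 31 - 9 = 22 -> lands on July 22

Result: 1969-07-22


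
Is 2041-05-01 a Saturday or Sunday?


Anchor: Jan 1, 2041. With p = 2041 - 1 = 2040: (p + p//4 - p//100 + p//400) mod 7 = (2040 + 510 - 20 + 5) mod 7 = 2535 mod 7 = 1 -> Tuesday (Mon=0 ... Sun=6)
Day of year: 121; offset = 120
Weekday index = (1 + 120) mod 7 = 2 -> Wednesday
Weekend days: Saturday, Sunday

No


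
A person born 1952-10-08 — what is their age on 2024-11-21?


Birth: 1952-10-08
Reference: 2024-11-21
Year difference: 2024 - 1952 = 72

72 years old


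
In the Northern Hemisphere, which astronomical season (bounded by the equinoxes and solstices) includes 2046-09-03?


Date: September 3
Astronomical Summer (approx.; exact equinox/solstice day varies by year): June 21 to September 21
September 3 falls within the Summer window

Summer


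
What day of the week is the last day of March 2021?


March 2021 has 31 days
Anchor: Jan 1, 2021. With p = 2021 - 1 = 2020: (p + p//4 - p//100 + p//400) mod 7 = (2020 + 505 - 20 + 5) mod 7 = 2510 mod 7 = 4 -> Friday (Mon=0 ... Sun=6)
Days before March (Jan-Feb): 59; March 1 index = (4 + 59) mod 7 = 0 -> Monday
Last day offset: 31 - 1 = 30 days
Weekday index = (0 + 30) mod 7 = 2

Wednesday, March 31


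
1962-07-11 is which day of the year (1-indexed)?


Date: July 11, 1962
Days in months 1 through 6: 181
Plus 11 days in July

Day of year: 192


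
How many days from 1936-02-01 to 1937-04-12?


From 1936-02-01 to 1937-04-12
1936-02-01: days before February = 31; day of year = 31 + 1 = 32
1937-04-12: days before April = 31 + 28 + 31 = 90 (1937 is not a leap year); day of year = 90 + 12 = 102
Rest of 1936: 366 - 32 = 334
Total = 334 + 102 = 436

436 days


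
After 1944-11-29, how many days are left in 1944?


Day of year: 334 of 366
Remaining = 366 - 334

32 days


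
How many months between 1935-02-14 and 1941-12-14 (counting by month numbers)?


From February 1935 to December 1941
6 years * 12 = 72 months, plus 10 months = 82

82 months


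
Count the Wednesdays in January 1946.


January 1946 has 31 days
Anchor: Jan 1, 1946. With p = 1946 - 1 = 1945: (p + p//4 - p//100 + p//400) mod 7 = (1945 + 486 - 19 + 4) mod 7 = 2416 mod 7 = 1 -> Tuesday (Mon=0 ... Sun=6)
January 1 is the anchor itself -> Tuesday
First Wednesday is January 2
Wednesdays: 2, 9, 16, 23, 30

5 Wednesdays


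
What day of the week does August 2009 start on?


Target: August 1, 2009
Anchor: Jan 1, 2009. With p = 2009 - 1 = 2008: (p + p//4 - p//100 + p//400) mod 7 = (2008 + 502 - 20 + 5) mod 7 = 2495 mod 7 = 3 -> Thursday (Mon=0 ... Sun=6)
Days before August (Jan-Jul): 212 days
Weekday index = (3 + 212) mod 7 = 5

Saturday


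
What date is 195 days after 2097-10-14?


Start: 2097-10-14, add 195 days
October 2097 has 31 days: 31 - 14 = 17 days to October 31 -> 178 left
November 2097 has 30 days -> 148 left
December 2097 has 31 days -> 117 left
January 2098 has 31 days -> 86 left
February 2098 has 28 days -> 58 left
March 2098 has 31 days -> 27 left
April 2098: 27 <= 30 -> lands on April 27

Result: 2098-04-27


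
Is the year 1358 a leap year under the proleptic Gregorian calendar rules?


Gregorian leap year rule: divisible by 4, but not by 100, unless also by 400.
1358 is not divisible by 4 -> not a leap year

No


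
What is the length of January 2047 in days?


January 2047

31 days


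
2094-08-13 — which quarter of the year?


Month: August (month 8)
Q1: Jan-Mar, Q2: Apr-Jun, Q3: Jul-Sep, Q4: Oct-Dec

Q3


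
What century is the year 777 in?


Century = (year - 1) // 100 + 1
= (777 - 1) // 100 + 1
= 776 // 100 + 1
= 7 + 1

8th century


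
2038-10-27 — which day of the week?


Date: October 27, 2038
Anchor: Jan 1, 2038. With p = 2038 - 1 = 2037: (p + p//4 - p//100 + p//400) mod 7 = (2037 + 509 - 20 + 5) mod 7 = 2531 mod 7 = 4 -> Friday (Mon=0 ... Sun=6)
Days before October (Jan-Sep): 273; offset = 273 + 27 - 1 = 299
Weekday index = (4 + 299) mod 7 = 2

Day of the week: Wednesday


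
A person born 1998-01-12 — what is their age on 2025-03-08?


Birth: 1998-01-12
Reference: 2025-03-08
Year difference: 2025 - 1998 = 27

27 years old


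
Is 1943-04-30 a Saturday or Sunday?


Anchor: Jan 1, 1943. With p = 1943 - 1 = 1942: (p + p//4 - p//100 + p//400) mod 7 = (1942 + 485 - 19 + 4) mod 7 = 2412 mod 7 = 4 -> Friday (Mon=0 ... Sun=6)
Day of year: 120; offset = 119
Weekday index = (4 + 119) mod 7 = 4 -> Friday
Weekend days: Saturday, Sunday

No


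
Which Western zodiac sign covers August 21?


Date: August 21
Conventional tropical zodiac dates: Leo from July 23 onward; Virgo starts August 23
August 21 falls within the Leo range

Leo


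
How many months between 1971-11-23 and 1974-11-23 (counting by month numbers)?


From November 1971 to November 1974
3 years * 12 = 36 months = 36

36 months


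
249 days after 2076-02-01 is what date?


Start: 2076-02-01, add 249 days
February 2076 has 29 days: 29 - 1 = 28 days to February 29 -> 221 left
March 2076 has 31 days -> 190 left
April 2076 has 30 days -> 160 left
May 2076 has 31 days -> 129 left
June 2076 has 30 days -> 99 left
July 2076 has 31 days -> 68 left
August 2076 has 31 days -> 37 left
September 2076 has 30 days -> 7 left
October 2076: 7 <= 31 -> lands on October 7

Result: 2076-10-07


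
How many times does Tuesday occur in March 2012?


March 2012 has 31 days
Anchor: Jan 1, 2012. With p = 2012 - 1 = 2011: (p + p//4 - p//100 + p//400) mod 7 = (2011 + 502 - 20 + 5) mod 7 = 2498 mod 7 = 6 -> Sunday (Mon=0 ... Sun=6)
Days before March (Jan-Feb): 60; March 1 index = (6 + 60) mod 7 = 3 -> Thursday
First Tuesday is March 6
Tuesdays: 6, 13, 20, 27

4 Tuesdays


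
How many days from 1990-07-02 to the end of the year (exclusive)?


Day of year: 183 of 365
Remaining = 365 - 183

182 days


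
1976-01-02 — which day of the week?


Date: January 2, 1976
Anchor: Jan 1, 1976. With p = 1976 - 1 = 1975: (p + p//4 - p//100 + p//400) mod 7 = (1975 + 493 - 19 + 4) mod 7 = 2453 mod 7 = 3 -> Thursday (Mon=0 ... Sun=6)
Days into year = 2 - 1 = 1
Weekday index = (3 + 1) mod 7 = 4

Day of the week: Friday


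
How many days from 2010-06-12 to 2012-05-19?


From 2010-06-12 to 2012-05-19
2010-06-12: days before June = 31 + 28 + 31 + 30 + 31 = 151 (2010 is not a leap year); day of year = 151 + 12 = 163
2012-05-19: days before May = 31 + 29 + 31 + 30 = 121 (2012 is a leap year); day of year = 121 + 19 = 140
Rest of 2010: 365 - 163 = 202
Full years 2011 (365): 365
Total = 202 + 365 + 140 = 707

707 days


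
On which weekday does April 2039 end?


April 2039 has 30 days
Anchor: Jan 1, 2039. With p = 2039 - 1 = 2038: (p + p//4 - p//100 + p//400) mod 7 = (2038 + 509 - 20 + 5) mod 7 = 2532 mod 7 = 5 -> Saturday (Mon=0 ... Sun=6)
Days before April (Jan-Mar): 90; April 1 index = (5 + 90) mod 7 = 4 -> Friday
Last day offset: 30 - 1 = 29 days
Weekday index = (4 + 29) mod 7 = 5

Saturday, April 30


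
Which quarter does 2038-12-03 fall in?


Month: December (month 12)
Q1: Jan-Mar, Q2: Apr-Jun, Q3: Jul-Sep, Q4: Oct-Dec

Q4


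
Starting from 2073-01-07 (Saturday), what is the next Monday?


Current: Saturday
Target: Monday
Days ahead: 2

Next Monday: 2073-01-09


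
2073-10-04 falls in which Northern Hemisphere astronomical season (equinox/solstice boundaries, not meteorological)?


Date: October 4
Astronomical Autumn (approx.; exact equinox/solstice day varies by year): September 22 to December 20
October 4 falls within the Autumn window

Autumn
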